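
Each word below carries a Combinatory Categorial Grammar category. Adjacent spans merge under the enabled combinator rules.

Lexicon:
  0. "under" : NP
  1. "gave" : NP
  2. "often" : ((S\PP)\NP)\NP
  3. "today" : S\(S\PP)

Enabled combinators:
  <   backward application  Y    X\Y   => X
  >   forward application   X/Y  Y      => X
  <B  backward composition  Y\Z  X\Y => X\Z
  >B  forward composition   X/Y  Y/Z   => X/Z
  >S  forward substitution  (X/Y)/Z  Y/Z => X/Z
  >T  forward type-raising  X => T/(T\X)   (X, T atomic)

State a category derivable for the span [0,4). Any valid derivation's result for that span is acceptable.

S

[0,4] S   <
  [0,3] S\PP   <
    [0,1] "under" : NP
    [1,3] (S\PP)\NP   <
      [1,2] "gave" : NP
      [2,3] "often" : ((S\PP)\NP)\NP
  [3,4] "today" : S\(S\PP)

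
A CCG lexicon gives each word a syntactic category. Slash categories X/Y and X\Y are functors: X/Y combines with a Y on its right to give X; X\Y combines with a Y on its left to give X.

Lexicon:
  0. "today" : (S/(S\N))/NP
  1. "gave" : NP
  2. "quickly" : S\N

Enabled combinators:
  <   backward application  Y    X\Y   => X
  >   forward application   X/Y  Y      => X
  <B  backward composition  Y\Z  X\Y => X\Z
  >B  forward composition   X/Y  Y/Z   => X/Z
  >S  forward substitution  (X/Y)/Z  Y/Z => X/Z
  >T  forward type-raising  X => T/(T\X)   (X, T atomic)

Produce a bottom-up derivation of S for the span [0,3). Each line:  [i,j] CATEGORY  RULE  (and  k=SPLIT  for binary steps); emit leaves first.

[0,1] (S/(S\N))/NP  lex  "today"
[1,2] NP  lex  "gave"
[0,2] S/(S\N)  >  k=1
[2,3] S\N  lex  "quickly"
[0,3] S  >  k=2

[0,3] S   >
  [0,2] S/(S\N)   >
    [0,1] "today" : (S/(S\N))/NP
    [1,2] "gave" : NP
  [2,3] "quickly" : S\N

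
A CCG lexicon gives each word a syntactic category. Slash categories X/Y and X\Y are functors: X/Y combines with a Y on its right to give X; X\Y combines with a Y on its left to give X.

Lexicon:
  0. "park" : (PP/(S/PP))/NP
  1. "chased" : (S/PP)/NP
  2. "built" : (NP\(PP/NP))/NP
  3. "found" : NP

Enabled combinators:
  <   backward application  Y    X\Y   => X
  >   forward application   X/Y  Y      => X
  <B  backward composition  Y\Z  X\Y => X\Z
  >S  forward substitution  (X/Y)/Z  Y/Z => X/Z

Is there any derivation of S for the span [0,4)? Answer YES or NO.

(PP/(S/PP))/NP (S/PP)/NP (NP\(PP/NP))/NP NP
CKY chart[0,4] = {NP}; S ∉ chart

NO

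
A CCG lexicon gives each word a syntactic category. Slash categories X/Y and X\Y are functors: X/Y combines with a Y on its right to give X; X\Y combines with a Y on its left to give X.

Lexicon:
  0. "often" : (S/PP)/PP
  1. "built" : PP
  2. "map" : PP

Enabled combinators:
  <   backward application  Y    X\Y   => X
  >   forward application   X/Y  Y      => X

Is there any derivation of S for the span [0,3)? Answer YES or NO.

[0,3] S   >
  [0,2] S/PP   >
    [0,1] "often" : (S/PP)/PP
    [1,2] "built" : PP
  [2,3] "map" : PP

YES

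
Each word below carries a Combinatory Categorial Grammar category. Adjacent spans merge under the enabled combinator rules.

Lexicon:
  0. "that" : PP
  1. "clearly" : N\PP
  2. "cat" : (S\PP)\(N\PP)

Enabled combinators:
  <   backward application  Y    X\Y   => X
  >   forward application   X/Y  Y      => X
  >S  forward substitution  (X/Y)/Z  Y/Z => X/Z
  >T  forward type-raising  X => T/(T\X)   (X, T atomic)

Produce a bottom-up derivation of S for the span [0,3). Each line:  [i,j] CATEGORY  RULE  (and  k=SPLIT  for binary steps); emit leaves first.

[0,1] PP  lex  "that"
[1,2] N\PP  lex  "clearly"
[2,3] (S\PP)\(N\PP)  lex  "cat"
[1,3] S\PP  <  k=2
[0,3] S  <  k=1

[0,3] S   <
  [0,1] "that" : PP
  [1,3] S\PP   <
    [1,2] "clearly" : N\PP
    [2,3] "cat" : (S\PP)\(N\PP)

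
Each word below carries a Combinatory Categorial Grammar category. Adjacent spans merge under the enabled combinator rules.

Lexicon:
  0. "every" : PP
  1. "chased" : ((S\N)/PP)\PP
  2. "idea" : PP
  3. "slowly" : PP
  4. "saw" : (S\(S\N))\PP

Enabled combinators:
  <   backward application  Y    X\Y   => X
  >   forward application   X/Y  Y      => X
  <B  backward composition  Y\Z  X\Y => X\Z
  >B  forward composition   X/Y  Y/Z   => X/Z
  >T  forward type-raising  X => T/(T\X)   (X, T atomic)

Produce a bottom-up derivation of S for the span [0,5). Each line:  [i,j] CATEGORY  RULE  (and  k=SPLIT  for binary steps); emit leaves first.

[0,5] S   <
  [0,3] S\N   >
    [0,2] (S\N)/PP   <
      [0,1] "every" : PP
      [1,2] "chased" : ((S\N)/PP)\PP
    [2,3] "idea" : PP
  [3,5] S\(S\N)   <
    [3,4] "slowly" : PP
    [4,5] "saw" : (S\(S\N))\PP

[0,1] PP  lex  "every"
[1,2] ((S\N)/PP)\PP  lex  "chased"
[0,2] (S\N)/PP  <  k=1
[2,3] PP  lex  "idea"
[0,3] S\N  >  k=2
[3,4] PP  lex  "slowly"
[4,5] (S\(S\N))\PP  lex  "saw"
[3,5] S\(S\N)  <  k=4
[0,5] S  <  k=3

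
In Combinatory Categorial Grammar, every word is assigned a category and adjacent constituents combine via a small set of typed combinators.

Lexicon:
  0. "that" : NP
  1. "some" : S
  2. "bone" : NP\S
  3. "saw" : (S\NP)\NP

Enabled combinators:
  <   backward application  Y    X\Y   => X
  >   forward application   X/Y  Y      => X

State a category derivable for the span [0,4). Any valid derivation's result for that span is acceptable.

[0,4] S   <
  [0,1] "that" : NP
  [1,4] S\NP   <
    [1,3] NP   <
      [1,2] "some" : S
      [2,3] "bone" : NP\S
    [3,4] "saw" : (S\NP)\NP

S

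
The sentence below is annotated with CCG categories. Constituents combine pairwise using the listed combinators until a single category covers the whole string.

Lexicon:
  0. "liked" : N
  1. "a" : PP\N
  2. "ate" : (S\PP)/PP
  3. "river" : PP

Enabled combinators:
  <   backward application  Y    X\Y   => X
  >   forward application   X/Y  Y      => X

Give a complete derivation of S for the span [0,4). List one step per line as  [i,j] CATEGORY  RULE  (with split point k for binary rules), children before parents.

[0,1] N  lex  "liked"
[1,2] PP\N  lex  "a"
[0,2] PP  <  k=1
[2,3] (S\PP)/PP  lex  "ate"
[3,4] PP  lex  "river"
[2,4] S\PP  >  k=3
[0,4] S  <  k=2

[0,4] S   <
  [0,2] PP   <
    [0,1] "liked" : N
    [1,2] "a" : PP\N
  [2,4] S\PP   >
    [2,3] "ate" : (S\PP)/PP
    [3,4] "river" : PP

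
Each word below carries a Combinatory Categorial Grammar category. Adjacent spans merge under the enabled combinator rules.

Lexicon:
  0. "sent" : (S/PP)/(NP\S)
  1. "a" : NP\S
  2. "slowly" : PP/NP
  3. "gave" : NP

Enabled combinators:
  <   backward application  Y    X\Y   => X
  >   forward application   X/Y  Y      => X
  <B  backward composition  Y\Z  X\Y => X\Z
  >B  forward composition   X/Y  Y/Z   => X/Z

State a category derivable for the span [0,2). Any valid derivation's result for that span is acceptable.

[0,4] S   >
  [0,2] S/PP   >
    [0,1] "sent" : (S/PP)/(NP\S)
    [1,2] "a" : NP\S
  [2,4] PP   >
    [2,3] "slowly" : PP/NP
    [3,4] "gave" : NP

S/PP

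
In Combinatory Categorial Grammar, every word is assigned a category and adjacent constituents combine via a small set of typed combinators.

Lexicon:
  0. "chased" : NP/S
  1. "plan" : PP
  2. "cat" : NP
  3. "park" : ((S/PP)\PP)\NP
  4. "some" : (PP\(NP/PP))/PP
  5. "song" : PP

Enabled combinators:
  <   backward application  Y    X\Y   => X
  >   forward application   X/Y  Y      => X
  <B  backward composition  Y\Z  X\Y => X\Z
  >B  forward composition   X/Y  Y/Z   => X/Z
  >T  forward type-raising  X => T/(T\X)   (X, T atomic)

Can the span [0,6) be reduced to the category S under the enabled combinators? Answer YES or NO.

NO

NP/S PP NP ((S/PP)\PP)\NP (PP\(NP/PP))/PP PP
CKY chart[0,6] = {N/(N\PP), NP/(NP\PP), PP, PP/(PP\PP), S/(S\PP)}; S ∉ chart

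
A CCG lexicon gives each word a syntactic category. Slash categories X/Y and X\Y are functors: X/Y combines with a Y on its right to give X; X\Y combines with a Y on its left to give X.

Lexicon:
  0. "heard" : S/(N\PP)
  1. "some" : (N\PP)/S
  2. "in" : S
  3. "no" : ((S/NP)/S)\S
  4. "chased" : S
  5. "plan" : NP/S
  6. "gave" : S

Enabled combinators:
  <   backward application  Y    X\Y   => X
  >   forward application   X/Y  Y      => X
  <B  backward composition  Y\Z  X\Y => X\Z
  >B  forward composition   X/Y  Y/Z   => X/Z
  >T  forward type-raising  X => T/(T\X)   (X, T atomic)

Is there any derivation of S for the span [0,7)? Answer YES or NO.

YES

[0,7] S   >
  [0,5] S/NP   >B
    [0,2] S/S   >B
      [0,1] "heard" : S/(N\PP)
      [1,2] "some" : (N\PP)/S
    [2,5] S/NP   >
      [2,4] (S/NP)/S   <
        [2,3] "in" : S
        [3,4] "no" : ((S/NP)/S)\S
      [4,5] "chased" : S
  [5,7] NP   >
    [5,6] "plan" : NP/S
    [6,7] "gave" : S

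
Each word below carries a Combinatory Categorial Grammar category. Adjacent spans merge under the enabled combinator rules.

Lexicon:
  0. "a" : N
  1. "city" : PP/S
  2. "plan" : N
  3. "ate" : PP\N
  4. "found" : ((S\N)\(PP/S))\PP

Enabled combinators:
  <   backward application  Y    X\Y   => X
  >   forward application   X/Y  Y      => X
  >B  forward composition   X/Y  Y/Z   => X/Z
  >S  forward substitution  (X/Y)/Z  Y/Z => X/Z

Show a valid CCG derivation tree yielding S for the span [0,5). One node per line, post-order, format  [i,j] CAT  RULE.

[0,5] S   <
  [0,1] "a" : N
  [1,5] S\N   <
    [1,2] "city" : PP/S
    [2,5] (S\N)\(PP/S)   <
      [2,4] PP   <
        [2,3] "plan" : N
        [3,4] "ate" : PP\N
      [4,5] "found" : ((S\N)\(PP/S))\PP

[0,1] N  lex  "a"
[1,2] PP/S  lex  "city"
[2,3] N  lex  "plan"
[3,4] PP\N  lex  "ate"
[2,4] PP  <  k=3
[4,5] ((S\N)\(PP/S))\PP  lex  "found"
[2,5] (S\N)\(PP/S)  <  k=4
[1,5] S\N  <  k=2
[0,5] S  <  k=1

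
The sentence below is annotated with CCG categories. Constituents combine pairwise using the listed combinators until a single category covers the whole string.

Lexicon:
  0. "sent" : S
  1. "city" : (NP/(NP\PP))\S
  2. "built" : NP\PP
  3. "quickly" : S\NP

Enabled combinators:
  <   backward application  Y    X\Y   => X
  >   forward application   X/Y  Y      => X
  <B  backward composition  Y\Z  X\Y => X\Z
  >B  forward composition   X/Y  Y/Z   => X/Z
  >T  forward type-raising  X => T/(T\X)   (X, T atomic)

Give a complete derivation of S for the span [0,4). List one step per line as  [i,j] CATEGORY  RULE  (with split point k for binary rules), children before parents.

[0,4] S   <
  [0,3] NP   >
    [0,2] NP/(NP\PP)   <
      [0,1] "sent" : S
      [1,2] "city" : (NP/(NP\PP))\S
    [2,3] "built" : NP\PP
  [3,4] "quickly" : S\NP

[0,1] S  lex  "sent"
[1,2] (NP/(NP\PP))\S  lex  "city"
[0,2] NP/(NP\PP)  <  k=1
[2,3] NP\PP  lex  "built"
[0,3] NP  >  k=2
[3,4] S\NP  lex  "quickly"
[0,4] S  <  k=3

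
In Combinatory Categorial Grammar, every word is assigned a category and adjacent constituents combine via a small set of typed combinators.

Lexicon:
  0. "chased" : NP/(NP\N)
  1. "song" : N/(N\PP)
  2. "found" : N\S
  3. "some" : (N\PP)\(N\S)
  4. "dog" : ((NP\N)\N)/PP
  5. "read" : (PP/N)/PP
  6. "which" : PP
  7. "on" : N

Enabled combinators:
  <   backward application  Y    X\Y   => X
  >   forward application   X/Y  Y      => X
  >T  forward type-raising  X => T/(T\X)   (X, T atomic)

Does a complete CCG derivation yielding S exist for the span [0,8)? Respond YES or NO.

NO

NP/(NP\N) N/(N\PP) N\S (N\PP)\(N\S) ((NP\N)\N)/PP (PP/N)/PP PP N
CKY chart[0,8] = {N/(N\NP), NP, NP/(NP\NP), PP/(PP\NP), S/(S\NP)}; S ∉ chart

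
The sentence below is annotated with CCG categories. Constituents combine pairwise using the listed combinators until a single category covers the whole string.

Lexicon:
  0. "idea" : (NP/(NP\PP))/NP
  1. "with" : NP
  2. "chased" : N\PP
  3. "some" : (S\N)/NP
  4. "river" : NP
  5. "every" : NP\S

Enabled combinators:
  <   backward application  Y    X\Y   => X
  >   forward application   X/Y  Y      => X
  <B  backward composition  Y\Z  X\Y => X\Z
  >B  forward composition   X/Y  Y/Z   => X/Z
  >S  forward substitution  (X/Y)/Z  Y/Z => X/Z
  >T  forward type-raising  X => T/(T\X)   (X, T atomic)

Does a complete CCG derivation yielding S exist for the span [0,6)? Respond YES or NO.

NO

(NP/(NP\PP))/NP NP N\PP (S\N)/NP NP NP\S
CKY chart[0,6] = {N/(N\NP), NP, NP/(NP\NP), PP/(PP\NP), S/(S\NP)}; S ∉ chart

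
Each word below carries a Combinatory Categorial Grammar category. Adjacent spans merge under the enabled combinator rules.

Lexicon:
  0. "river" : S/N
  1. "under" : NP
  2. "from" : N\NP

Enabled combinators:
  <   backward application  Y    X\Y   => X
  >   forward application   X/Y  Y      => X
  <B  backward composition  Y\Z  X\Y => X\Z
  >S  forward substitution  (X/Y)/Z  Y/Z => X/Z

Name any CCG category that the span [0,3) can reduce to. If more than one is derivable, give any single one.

S

[0,3] S   >
  [0,1] "river" : S/N
  [1,3] N   <
    [1,2] "under" : NP
    [2,3] "from" : N\NP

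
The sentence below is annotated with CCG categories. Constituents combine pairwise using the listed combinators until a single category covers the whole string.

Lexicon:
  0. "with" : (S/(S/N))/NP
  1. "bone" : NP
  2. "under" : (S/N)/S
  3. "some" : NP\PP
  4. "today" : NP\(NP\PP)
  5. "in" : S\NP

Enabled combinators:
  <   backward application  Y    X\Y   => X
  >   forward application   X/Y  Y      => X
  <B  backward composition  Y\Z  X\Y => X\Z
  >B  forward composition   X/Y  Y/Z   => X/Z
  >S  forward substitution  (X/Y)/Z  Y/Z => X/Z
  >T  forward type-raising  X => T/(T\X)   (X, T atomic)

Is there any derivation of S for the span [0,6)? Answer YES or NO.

[0,6] S   >
  [0,2] S/(S/N)   >
    [0,1] "with" : (S/(S/N))/NP
    [1,2] "bone" : NP
  [2,6] S/N   >
    [2,3] "under" : (S/N)/S
    [3,6] S   <
      [3,5] NP   <
        [3,4] "some" : NP\PP
        [4,5] "today" : NP\(NP\PP)
      [5,6] "in" : S\NP

YES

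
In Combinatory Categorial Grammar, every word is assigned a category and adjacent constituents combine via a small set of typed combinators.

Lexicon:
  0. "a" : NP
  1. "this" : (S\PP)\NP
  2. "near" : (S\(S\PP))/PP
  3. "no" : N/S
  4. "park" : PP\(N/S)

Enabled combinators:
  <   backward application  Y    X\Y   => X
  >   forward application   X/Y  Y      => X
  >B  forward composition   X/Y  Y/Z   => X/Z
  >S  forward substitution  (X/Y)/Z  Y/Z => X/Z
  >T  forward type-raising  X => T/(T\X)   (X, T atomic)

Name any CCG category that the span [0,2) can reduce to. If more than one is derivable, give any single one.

[0,5] S   <
  [0,2] S\PP   <
    [0,1] "a" : NP
    [1,2] "this" : (S\PP)\NP
  [2,5] S\(S\PP)   >
    [2,3] "near" : (S\(S\PP))/PP
    [3,5] PP   <
      [3,4] "no" : N/S
      [4,5] "park" : PP\(N/S)

S\PP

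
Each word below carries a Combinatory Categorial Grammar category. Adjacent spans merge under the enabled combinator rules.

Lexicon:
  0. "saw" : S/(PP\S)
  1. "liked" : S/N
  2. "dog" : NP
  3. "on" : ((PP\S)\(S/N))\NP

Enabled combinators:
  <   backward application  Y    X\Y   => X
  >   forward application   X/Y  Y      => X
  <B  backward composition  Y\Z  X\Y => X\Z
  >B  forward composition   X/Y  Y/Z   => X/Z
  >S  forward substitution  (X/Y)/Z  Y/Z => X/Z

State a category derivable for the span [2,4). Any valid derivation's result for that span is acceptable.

(PP\S)\(S/N)

[0,4] S   >
  [0,1] "saw" : S/(PP\S)
  [1,4] PP\S   <
    [1,2] "liked" : S/N
    [2,4] (PP\S)\(S/N)   <
      [2,3] "dog" : NP
      [3,4] "on" : ((PP\S)\(S/N))\NP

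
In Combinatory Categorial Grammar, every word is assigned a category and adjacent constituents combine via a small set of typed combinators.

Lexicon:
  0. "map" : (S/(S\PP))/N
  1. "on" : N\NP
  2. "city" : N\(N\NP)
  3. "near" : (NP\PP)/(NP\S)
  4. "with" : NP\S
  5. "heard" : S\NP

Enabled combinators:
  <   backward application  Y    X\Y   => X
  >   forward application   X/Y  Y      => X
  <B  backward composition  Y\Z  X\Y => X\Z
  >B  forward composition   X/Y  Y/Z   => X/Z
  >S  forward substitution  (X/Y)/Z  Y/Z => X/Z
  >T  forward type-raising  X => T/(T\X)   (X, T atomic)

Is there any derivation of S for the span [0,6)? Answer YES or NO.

[0,6] S   >
  [0,3] S/(S\PP)   >
    [0,1] "map" : (S/(S\PP))/N
    [1,3] N   <
      [1,2] "on" : N\NP
      [2,3] "city" : N\(N\NP)
  [3,6] S\PP   <B
    [3,5] NP\PP   >
      [3,4] "near" : (NP\PP)/(NP\S)
      [4,5] "with" : NP\S
    [5,6] "heard" : S\NP

YES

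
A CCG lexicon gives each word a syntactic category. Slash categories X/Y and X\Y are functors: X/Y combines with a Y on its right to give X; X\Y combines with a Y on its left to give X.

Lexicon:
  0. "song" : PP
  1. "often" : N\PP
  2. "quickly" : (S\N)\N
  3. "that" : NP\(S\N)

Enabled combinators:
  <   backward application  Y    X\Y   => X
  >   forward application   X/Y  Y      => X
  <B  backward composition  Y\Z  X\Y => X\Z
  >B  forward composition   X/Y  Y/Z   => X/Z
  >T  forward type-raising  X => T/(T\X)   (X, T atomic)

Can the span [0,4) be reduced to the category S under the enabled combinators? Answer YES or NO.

NO

PP N\PP (S\N)\N NP\(S\N)
CKY chart[0,4] = {N/(N\NP), NP, NP/(NP\NP), PP/(PP\NP), S/(S\NP)}; S ∉ chart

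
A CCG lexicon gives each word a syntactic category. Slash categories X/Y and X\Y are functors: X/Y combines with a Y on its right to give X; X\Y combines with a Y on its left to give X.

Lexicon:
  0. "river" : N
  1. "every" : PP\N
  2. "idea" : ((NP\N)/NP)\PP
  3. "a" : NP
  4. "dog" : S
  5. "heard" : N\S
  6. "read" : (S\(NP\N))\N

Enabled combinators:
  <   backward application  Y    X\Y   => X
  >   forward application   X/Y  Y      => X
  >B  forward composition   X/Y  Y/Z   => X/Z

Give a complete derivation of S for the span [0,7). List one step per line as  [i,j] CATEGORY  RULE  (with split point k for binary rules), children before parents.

[0,1] N  lex  "river"
[1,2] PP\N  lex  "every"
[0,2] PP  <  k=1
[2,3] ((NP\N)/NP)\PP  lex  "idea"
[0,3] (NP\N)/NP  <  k=2
[3,4] NP  lex  "a"
[0,4] NP\N  >  k=3
[4,5] S  lex  "dog"
[5,6] N\S  lex  "heard"
[4,6] N  <  k=5
[6,7] (S\(NP\N))\N  lex  "read"
[4,7] S\(NP\N)  <  k=6
[0,7] S  <  k=4

[0,7] S   <
  [0,4] NP\N   >
    [0,3] (NP\N)/NP   <
      [0,2] PP   <
        [0,1] "river" : N
        [1,2] "every" : PP\N
      [2,3] "idea" : ((NP\N)/NP)\PP
    [3,4] "a" : NP
  [4,7] S\(NP\N)   <
    [4,6] N   <
      [4,5] "dog" : S
      [5,6] "heard" : N\S
    [6,7] "read" : (S\(NP\N))\N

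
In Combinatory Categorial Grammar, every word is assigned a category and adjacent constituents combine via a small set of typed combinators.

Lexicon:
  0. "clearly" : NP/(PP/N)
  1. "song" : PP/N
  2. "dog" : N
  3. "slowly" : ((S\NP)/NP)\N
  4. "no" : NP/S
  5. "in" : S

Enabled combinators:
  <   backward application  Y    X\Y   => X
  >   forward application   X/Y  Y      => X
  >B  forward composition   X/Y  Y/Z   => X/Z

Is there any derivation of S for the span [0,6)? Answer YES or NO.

[0,6] S   <
  [0,2] NP   >
    [0,1] "clearly" : NP/(PP/N)
    [1,2] "song" : PP/N
  [2,6] S\NP   >
    [2,4] (S\NP)/NP   <
      [2,3] "dog" : N
      [3,4] "slowly" : ((S\NP)/NP)\N
    [4,6] NP   >
      [4,5] "no" : NP/S
      [5,6] "in" : S

YES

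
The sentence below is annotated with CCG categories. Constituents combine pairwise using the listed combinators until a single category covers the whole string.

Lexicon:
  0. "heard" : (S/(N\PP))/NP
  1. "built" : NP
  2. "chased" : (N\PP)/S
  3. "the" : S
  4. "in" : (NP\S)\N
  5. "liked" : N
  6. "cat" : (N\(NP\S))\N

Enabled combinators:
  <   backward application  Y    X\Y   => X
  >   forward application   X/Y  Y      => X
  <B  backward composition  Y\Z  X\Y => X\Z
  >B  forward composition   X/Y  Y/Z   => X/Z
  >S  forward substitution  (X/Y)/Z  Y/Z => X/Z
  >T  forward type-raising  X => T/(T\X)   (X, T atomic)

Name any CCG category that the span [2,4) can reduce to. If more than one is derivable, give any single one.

N\PP

[0,7] S   >
  [0,2] S/(N\PP)   >
    [0,1] "heard" : (S/(N\PP))/NP
    [1,2] "built" : NP
  [2,7] N\PP   <B
    [2,4] N\PP   >
      [2,3] "chased" : (N\PP)/S
      [3,4] "the" : S
    [4,7] N\N   <B
      [4,5] "in" : (NP\S)\N
      [5,7] N\(NP\S)   <
        [5,6] "liked" : N
        [6,7] "cat" : (N\(NP\S))\N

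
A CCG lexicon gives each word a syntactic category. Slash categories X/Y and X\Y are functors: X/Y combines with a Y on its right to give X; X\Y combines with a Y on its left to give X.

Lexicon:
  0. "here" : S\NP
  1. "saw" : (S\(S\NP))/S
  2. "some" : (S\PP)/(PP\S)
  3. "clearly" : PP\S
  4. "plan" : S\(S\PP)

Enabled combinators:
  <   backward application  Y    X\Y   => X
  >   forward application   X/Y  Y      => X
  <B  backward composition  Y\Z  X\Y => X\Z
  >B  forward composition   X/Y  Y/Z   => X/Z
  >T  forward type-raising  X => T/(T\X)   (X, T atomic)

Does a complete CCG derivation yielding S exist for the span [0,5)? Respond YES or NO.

[0,5] S   <
  [0,1] "here" : S\NP
  [1,5] S\(S\NP)   >
    [1,2] "saw" : (S\(S\NP))/S
    [2,5] S   <
      [2,4] S\PP   >
        [2,3] "some" : (S\PP)/(PP\S)
        [3,4] "clearly" : PP\S
      [4,5] "plan" : S\(S\PP)

YES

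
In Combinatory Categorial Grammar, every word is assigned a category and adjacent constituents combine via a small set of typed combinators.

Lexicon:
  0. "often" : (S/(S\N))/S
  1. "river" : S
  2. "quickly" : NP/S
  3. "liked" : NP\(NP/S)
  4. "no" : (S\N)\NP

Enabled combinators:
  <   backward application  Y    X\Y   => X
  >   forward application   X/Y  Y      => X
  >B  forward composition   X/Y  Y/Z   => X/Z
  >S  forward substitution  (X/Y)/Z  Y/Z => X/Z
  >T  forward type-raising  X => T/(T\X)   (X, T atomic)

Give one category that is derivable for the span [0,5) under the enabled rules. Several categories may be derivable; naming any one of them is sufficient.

[0,5] S   >
  [0,2] S/(S\N)   >
    [0,1] "often" : (S/(S\N))/S
    [1,2] "river" : S
  [2,5] S\N   <
    [2,4] NP   <
      [2,3] "quickly" : NP/S
      [3,4] "liked" : NP\(NP/S)
    [4,5] "no" : (S\N)\NP

S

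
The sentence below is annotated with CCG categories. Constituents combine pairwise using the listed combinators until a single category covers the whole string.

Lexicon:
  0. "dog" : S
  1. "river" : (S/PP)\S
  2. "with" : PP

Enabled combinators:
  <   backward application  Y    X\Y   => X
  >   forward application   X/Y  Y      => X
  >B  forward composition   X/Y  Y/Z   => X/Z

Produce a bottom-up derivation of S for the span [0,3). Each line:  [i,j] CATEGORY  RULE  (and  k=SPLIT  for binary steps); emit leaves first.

[0,1] S  lex  "dog"
[1,2] (S/PP)\S  lex  "river"
[0,2] S/PP  <  k=1
[2,3] PP  lex  "with"
[0,3] S  >  k=2

[0,3] S   >
  [0,2] S/PP   <
    [0,1] "dog" : S
    [1,2] "river" : (S/PP)\S
  [2,3] "with" : PP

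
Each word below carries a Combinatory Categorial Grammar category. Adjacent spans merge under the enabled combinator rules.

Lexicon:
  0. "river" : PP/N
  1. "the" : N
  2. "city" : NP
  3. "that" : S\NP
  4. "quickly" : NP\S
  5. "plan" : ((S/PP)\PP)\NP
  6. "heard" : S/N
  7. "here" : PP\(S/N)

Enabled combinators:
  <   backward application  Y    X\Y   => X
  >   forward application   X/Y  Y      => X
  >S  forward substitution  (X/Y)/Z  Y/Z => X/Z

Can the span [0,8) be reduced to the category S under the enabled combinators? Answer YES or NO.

YES

[0,8] S   >
  [0,6] S/PP   <
    [0,2] PP   >
      [0,1] "river" : PP/N
      [1,2] "the" : N
    [2,6] (S/PP)\PP   <
      [2,5] NP   <
        [2,4] S   <
          [2,3] "city" : NP
          [3,4] "that" : S\NP
        [4,5] "quickly" : NP\S
      [5,6] "plan" : ((S/PP)\PP)\NP
  [6,8] PP   <
    [6,7] "heard" : S/N
    [7,8] "here" : PP\(S/N)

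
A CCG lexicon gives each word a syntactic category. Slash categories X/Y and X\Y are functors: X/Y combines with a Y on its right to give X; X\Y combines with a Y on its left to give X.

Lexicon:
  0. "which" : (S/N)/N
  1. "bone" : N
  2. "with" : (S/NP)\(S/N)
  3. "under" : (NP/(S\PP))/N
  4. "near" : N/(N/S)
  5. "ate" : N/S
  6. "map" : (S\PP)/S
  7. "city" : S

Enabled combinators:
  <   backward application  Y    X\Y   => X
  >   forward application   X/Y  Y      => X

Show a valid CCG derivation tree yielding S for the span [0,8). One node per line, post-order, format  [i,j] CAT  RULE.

[0,1] (S/N)/N  lex  "which"
[1,2] N  lex  "bone"
[0,2] S/N  >  k=1
[2,3] (S/NP)\(S/N)  lex  "with"
[0,3] S/NP  <  k=2
[3,4] (NP/(S\PP))/N  lex  "under"
[4,5] N/(N/S)  lex  "near"
[5,6] N/S  lex  "ate"
[4,6] N  >  k=5
[3,6] NP/(S\PP)  >  k=4
[6,7] (S\PP)/S  lex  "map"
[7,8] S  lex  "city"
[6,8] S\PP  >  k=7
[3,8] NP  >  k=6
[0,8] S  >  k=3

[0,8] S   >
  [0,3] S/NP   <
    [0,2] S/N   >
      [0,1] "which" : (S/N)/N
      [1,2] "bone" : N
    [2,3] "with" : (S/NP)\(S/N)
  [3,8] NP   >
    [3,6] NP/(S\PP)   >
      [3,4] "under" : (NP/(S\PP))/N
      [4,6] N   >
        [4,5] "near" : N/(N/S)
        [5,6] "ate" : N/S
    [6,8] S\PP   >
      [6,7] "map" : (S\PP)/S
      [7,8] "city" : S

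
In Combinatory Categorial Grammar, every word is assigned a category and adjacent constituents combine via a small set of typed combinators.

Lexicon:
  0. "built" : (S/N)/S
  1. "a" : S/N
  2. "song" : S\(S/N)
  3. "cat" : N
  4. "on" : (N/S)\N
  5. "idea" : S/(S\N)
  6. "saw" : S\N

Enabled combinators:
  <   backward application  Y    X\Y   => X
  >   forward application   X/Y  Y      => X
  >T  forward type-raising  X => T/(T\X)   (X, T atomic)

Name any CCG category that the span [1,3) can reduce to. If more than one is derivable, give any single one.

[0,7] S   >
  [0,3] S/N   >
    [0,1] "built" : (S/N)/S
    [1,3] S   <
      [1,2] "a" : S/N
      [2,3] "song" : S\(S/N)
  [3,7] N   >
    [3,5] N/S   <
      [3,4] "cat" : N
      [4,5] "on" : (N/S)\N
    [5,7] S   >
      [5,6] "idea" : S/(S\N)
      [6,7] "saw" : S\N

S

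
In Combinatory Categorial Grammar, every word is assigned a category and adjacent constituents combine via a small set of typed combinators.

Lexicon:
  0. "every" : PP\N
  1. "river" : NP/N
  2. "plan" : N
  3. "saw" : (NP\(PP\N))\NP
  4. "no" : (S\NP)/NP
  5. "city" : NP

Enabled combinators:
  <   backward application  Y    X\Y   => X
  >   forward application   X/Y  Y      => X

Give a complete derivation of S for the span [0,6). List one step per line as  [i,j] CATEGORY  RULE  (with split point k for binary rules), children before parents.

[0,6] S   <
  [0,4] NP   <
    [0,1] "every" : PP\N
    [1,4] NP\(PP\N)   <
      [1,3] NP   >
        [1,2] "river" : NP/N
        [2,3] "plan" : N
      [3,4] "saw" : (NP\(PP\N))\NP
  [4,6] S\NP   >
    [4,5] "no" : (S\NP)/NP
    [5,6] "city" : NP

[0,1] PP\N  lex  "every"
[1,2] NP/N  lex  "river"
[2,3] N  lex  "plan"
[1,3] NP  >  k=2
[3,4] (NP\(PP\N))\NP  lex  "saw"
[1,4] NP\(PP\N)  <  k=3
[0,4] NP  <  k=1
[4,5] (S\NP)/NP  lex  "no"
[5,6] NP  lex  "city"
[4,6] S\NP  >  k=5
[0,6] S  <  k=4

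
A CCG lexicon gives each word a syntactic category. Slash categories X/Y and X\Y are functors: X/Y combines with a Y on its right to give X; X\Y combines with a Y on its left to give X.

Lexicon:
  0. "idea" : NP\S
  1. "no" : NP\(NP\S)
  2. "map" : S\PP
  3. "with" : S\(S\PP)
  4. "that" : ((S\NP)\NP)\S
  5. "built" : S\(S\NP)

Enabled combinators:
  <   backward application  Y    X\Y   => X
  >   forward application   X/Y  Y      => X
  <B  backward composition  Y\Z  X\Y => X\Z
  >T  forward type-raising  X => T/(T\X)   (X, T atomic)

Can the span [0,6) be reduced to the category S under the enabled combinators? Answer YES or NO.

YES

[0,6] S   <
  [0,5] S\NP   <
    [0,2] NP   <
      [0,1] "idea" : NP\S
      [1,2] "no" : NP\(NP\S)
    [2,5] (S\NP)\NP   <
      [2,4] S   <
        [2,3] "map" : S\PP
        [3,4] "with" : S\(S\PP)
      [4,5] "that" : ((S\NP)\NP)\S
  [5,6] "built" : S\(S\NP)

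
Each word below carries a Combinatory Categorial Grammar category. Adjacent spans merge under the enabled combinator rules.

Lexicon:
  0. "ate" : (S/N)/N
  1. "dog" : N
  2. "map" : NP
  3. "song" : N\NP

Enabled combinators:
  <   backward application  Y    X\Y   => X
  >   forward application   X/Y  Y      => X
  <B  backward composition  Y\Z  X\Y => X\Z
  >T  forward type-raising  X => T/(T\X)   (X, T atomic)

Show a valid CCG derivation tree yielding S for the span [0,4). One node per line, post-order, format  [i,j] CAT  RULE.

[0,4] S   >
  [0,2] S/N   >
    [0,1] "ate" : (S/N)/N
    [1,2] "dog" : N
  [2,4] N   <
    [2,3] "map" : NP
    [3,4] "song" : N\NP

[0,1] (S/N)/N  lex  "ate"
[1,2] N  lex  "dog"
[0,2] S/N  >  k=1
[2,3] NP  lex  "map"
[3,4] N\NP  lex  "song"
[2,4] N  <  k=3
[0,4] S  >  k=2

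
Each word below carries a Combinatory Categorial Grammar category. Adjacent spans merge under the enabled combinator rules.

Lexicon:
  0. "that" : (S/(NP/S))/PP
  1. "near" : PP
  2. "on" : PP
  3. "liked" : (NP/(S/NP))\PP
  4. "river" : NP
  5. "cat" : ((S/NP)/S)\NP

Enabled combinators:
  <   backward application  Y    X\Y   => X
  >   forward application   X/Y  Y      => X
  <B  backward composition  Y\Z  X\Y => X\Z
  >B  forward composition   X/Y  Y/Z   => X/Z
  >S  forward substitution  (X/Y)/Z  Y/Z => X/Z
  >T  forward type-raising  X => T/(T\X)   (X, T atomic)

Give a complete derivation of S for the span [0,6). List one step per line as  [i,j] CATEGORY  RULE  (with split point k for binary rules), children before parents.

[0,1] (S/(NP/S))/PP  lex  "that"
[1,2] PP  lex  "near"
[0,2] S/(NP/S)  >  k=1
[2,3] PP  lex  "on"
[3,4] (NP/(S/NP))\PP  lex  "liked"
[2,4] NP/(S/NP)  <  k=3
[4,5] NP  lex  "river"
[5,6] ((S/NP)/S)\NP  lex  "cat"
[4,6] (S/NP)/S  <  k=5
[2,6] NP/S  >B  k=4
[0,6] S  >  k=2

[0,6] S   >
  [0,2] S/(NP/S)   >
    [0,1] "that" : (S/(NP/S))/PP
    [1,2] "near" : PP
  [2,6] NP/S   >B
    [2,4] NP/(S/NP)   <
      [2,3] "on" : PP
      [3,4] "liked" : (NP/(S/NP))\PP
    [4,6] (S/NP)/S   <
      [4,5] "river" : NP
      [5,6] "cat" : ((S/NP)/S)\NP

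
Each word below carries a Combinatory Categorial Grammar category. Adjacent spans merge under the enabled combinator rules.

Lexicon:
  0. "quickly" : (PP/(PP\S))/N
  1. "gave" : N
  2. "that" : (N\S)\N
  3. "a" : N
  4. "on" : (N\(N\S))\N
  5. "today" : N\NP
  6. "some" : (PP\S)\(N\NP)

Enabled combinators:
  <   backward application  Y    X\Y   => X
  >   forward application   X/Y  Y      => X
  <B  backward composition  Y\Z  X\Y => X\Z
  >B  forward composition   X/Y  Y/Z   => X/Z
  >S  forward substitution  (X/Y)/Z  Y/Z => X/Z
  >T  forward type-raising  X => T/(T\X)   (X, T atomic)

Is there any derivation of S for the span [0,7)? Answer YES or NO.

(PP/(PP\S))/N N (N\S)\N N (N\(N\S))\N N\NP (PP\S)\(N\NP)
CKY chart[0,7] = {N/(N\PP), NP/(NP\PP), PP, PP/(PP\PP), S/(S\PP)}; S ∉ chart

NO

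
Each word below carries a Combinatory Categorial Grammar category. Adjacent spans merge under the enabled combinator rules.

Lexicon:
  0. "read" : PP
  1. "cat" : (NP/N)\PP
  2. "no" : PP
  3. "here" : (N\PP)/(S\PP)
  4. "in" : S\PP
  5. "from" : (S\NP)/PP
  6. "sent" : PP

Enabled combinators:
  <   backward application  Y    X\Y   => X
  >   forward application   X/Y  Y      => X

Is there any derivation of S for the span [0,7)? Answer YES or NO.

YES

[0,7] S   <
  [0,5] NP   >
    [0,2] NP/N   <
      [0,1] "read" : PP
      [1,2] "cat" : (NP/N)\PP
    [2,5] N   <
      [2,3] "no" : PP
      [3,5] N\PP   >
        [3,4] "here" : (N\PP)/(S\PP)
        [4,5] "in" : S\PP
  [5,7] S\NP   >
    [5,6] "from" : (S\NP)/PP
    [6,7] "sent" : PP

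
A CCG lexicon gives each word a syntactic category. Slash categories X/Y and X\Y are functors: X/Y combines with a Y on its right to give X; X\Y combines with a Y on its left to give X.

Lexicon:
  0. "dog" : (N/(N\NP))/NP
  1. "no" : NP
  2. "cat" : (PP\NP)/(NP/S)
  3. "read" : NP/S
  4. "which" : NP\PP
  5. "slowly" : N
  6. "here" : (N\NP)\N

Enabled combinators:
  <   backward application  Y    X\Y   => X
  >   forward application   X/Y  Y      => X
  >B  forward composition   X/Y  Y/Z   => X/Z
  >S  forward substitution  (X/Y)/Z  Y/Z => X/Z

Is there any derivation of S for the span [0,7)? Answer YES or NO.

NO

(N/(N\NP))/NP NP (PP\NP)/(NP/S) NP/S NP\PP N (N\NP)\N
CKY chart[0,7] = {N}; S ∉ chart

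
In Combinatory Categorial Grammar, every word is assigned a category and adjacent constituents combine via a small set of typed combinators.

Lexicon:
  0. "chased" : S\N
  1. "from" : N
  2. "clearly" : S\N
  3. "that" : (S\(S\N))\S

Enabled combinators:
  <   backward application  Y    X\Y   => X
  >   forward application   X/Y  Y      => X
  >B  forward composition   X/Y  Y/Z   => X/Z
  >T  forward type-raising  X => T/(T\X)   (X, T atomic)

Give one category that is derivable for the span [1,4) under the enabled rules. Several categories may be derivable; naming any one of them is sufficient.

S\(S\N)

[0,4] S   <
  [0,1] "chased" : S\N
  [1,4] S\(S\N)   <
    [1,3] S   <
      [1,2] "from" : N
      [2,3] "clearly" : S\N
    [3,4] "that" : (S\(S\N))\S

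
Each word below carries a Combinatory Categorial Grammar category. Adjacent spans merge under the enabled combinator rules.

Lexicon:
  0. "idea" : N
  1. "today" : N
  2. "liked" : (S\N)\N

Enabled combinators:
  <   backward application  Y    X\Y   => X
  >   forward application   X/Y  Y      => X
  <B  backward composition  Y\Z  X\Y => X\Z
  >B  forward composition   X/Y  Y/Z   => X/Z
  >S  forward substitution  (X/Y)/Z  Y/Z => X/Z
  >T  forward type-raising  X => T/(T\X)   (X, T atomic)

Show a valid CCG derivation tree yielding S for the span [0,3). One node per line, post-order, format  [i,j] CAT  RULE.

[0,3] S   <
  [0,1] "idea" : N
  [1,3] S\N   <
    [1,2] "today" : N
    [2,3] "liked" : (S\N)\N

[0,1] N  lex  "idea"
[1,2] N  lex  "today"
[2,3] (S\N)\N  lex  "liked"
[1,3] S\N  <  k=2
[0,3] S  <  k=1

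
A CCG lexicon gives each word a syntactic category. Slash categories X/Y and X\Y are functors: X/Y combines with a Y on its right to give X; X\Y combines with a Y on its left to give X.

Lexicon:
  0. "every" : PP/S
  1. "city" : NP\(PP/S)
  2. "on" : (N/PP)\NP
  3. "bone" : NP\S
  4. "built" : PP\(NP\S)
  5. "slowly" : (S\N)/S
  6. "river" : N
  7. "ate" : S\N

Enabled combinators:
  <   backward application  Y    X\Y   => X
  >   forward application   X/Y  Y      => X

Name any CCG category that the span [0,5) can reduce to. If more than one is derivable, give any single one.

N

[0,8] S   <
  [0,5] N   >
    [0,3] N/PP   <
      [0,2] NP   <
        [0,1] "every" : PP/S
        [1,2] "city" : NP\(PP/S)
      [2,3] "on" : (N/PP)\NP
    [3,5] PP   <
      [3,4] "bone" : NP\S
      [4,5] "built" : PP\(NP\S)
  [5,8] S\N   >
    [5,6] "slowly" : (S\N)/S
    [6,8] S   <
      [6,7] "river" : N
      [7,8] "ate" : S\N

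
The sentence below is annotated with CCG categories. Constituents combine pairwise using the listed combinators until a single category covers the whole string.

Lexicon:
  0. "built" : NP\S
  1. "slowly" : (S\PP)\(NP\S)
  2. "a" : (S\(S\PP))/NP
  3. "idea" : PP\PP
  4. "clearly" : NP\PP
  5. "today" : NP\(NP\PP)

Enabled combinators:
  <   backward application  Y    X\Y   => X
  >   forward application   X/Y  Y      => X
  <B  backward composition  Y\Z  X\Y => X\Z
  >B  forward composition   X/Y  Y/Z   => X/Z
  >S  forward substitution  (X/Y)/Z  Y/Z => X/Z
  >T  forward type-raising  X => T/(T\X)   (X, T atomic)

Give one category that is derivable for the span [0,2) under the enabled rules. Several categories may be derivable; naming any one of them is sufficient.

S\PP

[0,6] S   <
  [0,2] S\PP   <
    [0,1] "built" : NP\S
    [1,2] "slowly" : (S\PP)\(NP\S)
  [2,6] S\(S\PP)   >
    [2,3] "a" : (S\(S\PP))/NP
    [3,6] NP   <
      [3,5] NP\PP   <B
        [3,4] "idea" : PP\PP
        [4,5] "clearly" : NP\PP
      [5,6] "today" : NP\(NP\PP)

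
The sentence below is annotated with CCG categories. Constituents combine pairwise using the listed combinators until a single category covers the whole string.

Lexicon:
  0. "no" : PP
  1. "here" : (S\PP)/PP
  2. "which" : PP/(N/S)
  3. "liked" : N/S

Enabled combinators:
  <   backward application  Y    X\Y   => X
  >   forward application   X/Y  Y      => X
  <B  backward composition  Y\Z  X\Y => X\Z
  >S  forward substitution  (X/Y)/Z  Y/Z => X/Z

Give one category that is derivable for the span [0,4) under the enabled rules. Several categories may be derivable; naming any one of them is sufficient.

S

[0,4] S   <
  [0,1] "no" : PP
  [1,4] S\PP   >
    [1,2] "here" : (S\PP)/PP
    [2,4] PP   >
      [2,3] "which" : PP/(N/S)
      [3,4] "liked" : N/S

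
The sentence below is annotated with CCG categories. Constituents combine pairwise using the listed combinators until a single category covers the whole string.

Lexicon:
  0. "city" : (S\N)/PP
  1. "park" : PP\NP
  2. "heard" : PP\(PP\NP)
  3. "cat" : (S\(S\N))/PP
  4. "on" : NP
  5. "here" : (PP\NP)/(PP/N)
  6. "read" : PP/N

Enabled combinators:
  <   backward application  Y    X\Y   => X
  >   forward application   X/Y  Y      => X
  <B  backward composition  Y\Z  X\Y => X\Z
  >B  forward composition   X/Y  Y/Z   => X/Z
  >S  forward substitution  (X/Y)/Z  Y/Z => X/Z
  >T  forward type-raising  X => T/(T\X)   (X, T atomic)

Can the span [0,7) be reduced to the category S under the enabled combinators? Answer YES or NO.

[0,7] S   <
  [0,3] S\N   >
    [0,1] "city" : (S\N)/PP
    [1,3] PP   <
      [1,2] "park" : PP\NP
      [2,3] "heard" : PP\(PP\NP)
  [3,7] S\(S\N)   >
    [3,4] "cat" : (S\(S\N))/PP
    [4,7] PP   <
      [4,5] "on" : NP
      [5,7] PP\NP   >
        [5,6] "here" : (PP\NP)/(PP/N)
        [6,7] "read" : PP/N

YES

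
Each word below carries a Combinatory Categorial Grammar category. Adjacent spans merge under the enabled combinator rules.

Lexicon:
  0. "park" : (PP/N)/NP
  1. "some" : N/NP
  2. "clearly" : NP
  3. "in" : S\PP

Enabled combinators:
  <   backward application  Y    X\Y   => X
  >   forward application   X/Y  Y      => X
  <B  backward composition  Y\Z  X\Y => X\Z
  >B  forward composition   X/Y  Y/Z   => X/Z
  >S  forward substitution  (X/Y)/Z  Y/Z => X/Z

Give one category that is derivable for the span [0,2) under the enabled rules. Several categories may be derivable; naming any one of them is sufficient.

[0,4] S   <
  [0,3] PP   >
    [0,2] PP/NP   >S
      [0,1] "park" : (PP/N)/NP
      [1,2] "some" : N/NP
    [2,3] "clearly" : NP
  [3,4] "in" : S\PP

PP/NP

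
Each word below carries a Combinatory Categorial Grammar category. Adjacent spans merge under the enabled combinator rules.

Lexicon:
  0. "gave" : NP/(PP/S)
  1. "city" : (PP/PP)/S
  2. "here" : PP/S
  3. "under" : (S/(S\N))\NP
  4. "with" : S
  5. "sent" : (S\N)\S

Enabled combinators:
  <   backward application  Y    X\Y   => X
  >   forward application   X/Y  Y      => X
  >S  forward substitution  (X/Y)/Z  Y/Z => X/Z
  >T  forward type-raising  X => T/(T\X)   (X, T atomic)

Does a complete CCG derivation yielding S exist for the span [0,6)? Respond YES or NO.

YES

[0,6] S   >
  [0,4] S/(S\N)   <
    [0,3] NP   >
      [0,1] "gave" : NP/(PP/S)
      [1,3] PP/S   >S
        [1,2] "city" : (PP/PP)/S
        [2,3] "here" : PP/S
    [3,4] "under" : (S/(S\N))\NP
  [4,6] S\N   <
    [4,5] "with" : S
    [5,6] "sent" : (S\N)\S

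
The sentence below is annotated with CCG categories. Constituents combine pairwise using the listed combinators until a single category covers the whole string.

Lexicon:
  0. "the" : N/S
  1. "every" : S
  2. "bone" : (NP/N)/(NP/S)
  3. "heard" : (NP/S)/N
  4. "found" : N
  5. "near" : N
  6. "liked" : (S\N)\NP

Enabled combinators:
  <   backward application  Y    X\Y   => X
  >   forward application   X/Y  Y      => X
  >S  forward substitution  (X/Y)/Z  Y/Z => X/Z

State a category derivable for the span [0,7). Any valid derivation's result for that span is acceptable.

S

[0,7] S   <
  [0,2] N   >
    [0,1] "the" : N/S
    [1,2] "every" : S
  [2,7] S\N   <
    [2,6] NP   >
      [2,5] NP/N   >
        [2,3] "bone" : (NP/N)/(NP/S)
        [3,5] NP/S   >
          [3,4] "heard" : (NP/S)/N
          [4,5] "found" : N
      [5,6] "near" : N
    [6,7] "liked" : (S\N)\NP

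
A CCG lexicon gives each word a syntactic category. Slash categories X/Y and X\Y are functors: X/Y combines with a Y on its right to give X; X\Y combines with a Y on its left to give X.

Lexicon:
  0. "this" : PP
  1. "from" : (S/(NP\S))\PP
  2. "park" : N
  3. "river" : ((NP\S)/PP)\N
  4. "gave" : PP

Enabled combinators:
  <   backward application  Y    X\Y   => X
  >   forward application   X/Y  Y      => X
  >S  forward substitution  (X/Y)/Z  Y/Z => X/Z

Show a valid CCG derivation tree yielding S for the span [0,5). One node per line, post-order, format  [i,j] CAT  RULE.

[0,1] PP  lex  "this"
[1,2] (S/(NP\S))\PP  lex  "from"
[0,2] S/(NP\S)  <  k=1
[2,3] N  lex  "park"
[3,4] ((NP\S)/PP)\N  lex  "river"
[2,4] (NP\S)/PP  <  k=3
[4,5] PP  lex  "gave"
[2,5] NP\S  >  k=4
[0,5] S  >  k=2

[0,5] S   >
  [0,2] S/(NP\S)   <
    [0,1] "this" : PP
    [1,2] "from" : (S/(NP\S))\PP
  [2,5] NP\S   >
    [2,4] (NP\S)/PP   <
      [2,3] "park" : N
      [3,4] "river" : ((NP\S)/PP)\N
    [4,5] "gave" : PP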